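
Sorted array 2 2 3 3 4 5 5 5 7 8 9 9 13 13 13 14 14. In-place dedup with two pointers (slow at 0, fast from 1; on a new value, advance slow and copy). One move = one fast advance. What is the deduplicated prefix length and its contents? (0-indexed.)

length 9; prefix = [2, 3, 4, 5, 7, 8, 9, 13, 14]

slow=0 fast=1: a[fast]=2=a[slow] dup, fast++
slow=0 fast=2: a[fast]=3≠a[slow]=2 write a[1]=3, slow++,fast++
slow=1 fast=3: a[fast]=3=a[slow] dup, fast++
slow=1 fast=4: a[fast]=4≠a[slow]=3 write a[2]=4, slow++,fast++
slow=2 fast=5: a[fast]=5≠a[slow]=4 write a[3]=5, slow++,fast++
slow=3 fast=6: a[fast]=5=a[slow] dup, fast++
slow=3 fast=7: a[fast]=5=a[slow] dup, fast++
slow=3 fast=8: a[fast]=7≠a[slow]=5 write a[4]=7, slow++,fast++
slow=4 fast=9: a[fast]=8≠a[slow]=7 write a[5]=8, slow++,fast++
slow=5 fast=10: a[fast]=9≠a[slow]=8 write a[6]=9, slow++,fast++
slow=6 fast=11: a[fast]=9=a[slow] dup, fast++
slow=6 fast=12: a[fast]=13≠a[slow]=9 write a[7]=13, slow++,fast++
slow=7 fast=13: a[fast]=13=a[slow] dup, fast++
slow=7 fast=14: a[fast]=13=a[slow] dup, fast++
slow=7 fast=15: a[fast]=14≠a[slow]=13 write a[8]=14, slow++,fast++
slow=8 fast=16: a[fast]=14=a[slow] dup, fast++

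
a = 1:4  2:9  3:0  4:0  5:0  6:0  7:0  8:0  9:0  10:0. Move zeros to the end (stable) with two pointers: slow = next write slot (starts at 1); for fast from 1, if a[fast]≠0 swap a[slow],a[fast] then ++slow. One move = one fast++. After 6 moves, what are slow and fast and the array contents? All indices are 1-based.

(s=1,f=1) a[fast]=4≠0 swap→a[1]=4 → slow++,fast++
(s=2,f=2) a[fast]=9≠0 swap→a[2]=9 → slow++,fast++
(s=3,f=3) a[fast]=0 → fast++
(s=3,f=4) a[fast]=0 → fast++
(s=3,f=5) a[fast]=0 → fast++
(s=3,f=6) a[fast]=0 → fast++

slow=3, fast=7, a=[4, 9, 0, 0, 0, 0, 0, 0, 0, 0]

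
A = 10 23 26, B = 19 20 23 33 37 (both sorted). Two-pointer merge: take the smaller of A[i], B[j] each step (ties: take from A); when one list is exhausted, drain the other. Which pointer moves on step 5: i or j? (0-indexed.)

i=0 j=0: A[i]=10<=B[j]=19 take 10, i++
i=1 j=0: A[i]=23>B[j]=19 take 19, j++
i=1 j=1: A[i]=23>B[j]=20 take 20, j++
i=1 j=2: A[i]=23<=B[j]=23 take 23, i++
i=2 j=2: A[i]=26>B[j]=23 take 23, j++

j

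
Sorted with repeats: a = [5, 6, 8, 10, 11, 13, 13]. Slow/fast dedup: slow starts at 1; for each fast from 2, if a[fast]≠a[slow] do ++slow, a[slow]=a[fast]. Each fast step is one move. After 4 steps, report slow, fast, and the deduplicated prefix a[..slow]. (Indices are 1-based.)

slow=5, fast=6, prefix=[5, 6, 8, 10, 11]

(s=1,f=2) a[fast]=6≠a[slow]=5 write a[2]=6 → slow++,fast++
(s=2,f=3) a[fast]=8≠a[slow]=6 write a[3]=8 → slow++,fast++
(s=3,f=4) a[fast]=10≠a[slow]=8 write a[4]=10 → slow++,fast++
(s=4,f=5) a[fast]=11≠a[slow]=10 write a[5]=11 → slow++,fast++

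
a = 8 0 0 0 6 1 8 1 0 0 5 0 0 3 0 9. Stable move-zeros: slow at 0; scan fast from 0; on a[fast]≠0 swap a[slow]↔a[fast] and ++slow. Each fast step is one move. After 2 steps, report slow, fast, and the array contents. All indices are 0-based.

slow=1, fast=2, a=[8, 0, 0, 0, 6, 1, 8, 1, 0, 0, 5, 0, 0, 3, 0, 9]

(s=0,f=0) a[fast]=8≠0 swap→a[0]=8 → slow++,fast++
(s=1,f=1) a[fast]=0 → fast++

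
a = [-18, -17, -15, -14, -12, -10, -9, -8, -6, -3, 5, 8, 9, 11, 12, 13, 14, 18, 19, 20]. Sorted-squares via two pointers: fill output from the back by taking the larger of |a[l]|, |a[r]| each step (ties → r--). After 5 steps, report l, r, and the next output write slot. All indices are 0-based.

l=2, r=16, next write slot=14

[0,19] |-18|<=|20| out[19]=400 → r--
[0,18] |-18|<=|19| out[18]=361 → r--
[0,17] |-18|<=|18| out[17]=324 → r--
[0,16] |-18|>|14| out[16]=324 → l++
[1,16] |-17|>|14| out[15]=289 → l++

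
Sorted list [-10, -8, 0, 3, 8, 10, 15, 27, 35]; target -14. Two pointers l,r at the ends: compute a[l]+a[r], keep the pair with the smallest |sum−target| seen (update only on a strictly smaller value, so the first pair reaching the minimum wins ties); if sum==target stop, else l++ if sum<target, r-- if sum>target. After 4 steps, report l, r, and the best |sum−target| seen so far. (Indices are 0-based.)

l=0 r=8: -10+35=25 d=39 *, r--
l=0 r=7: -10+27=17 d=31 *, r--
l=0 r=6: -10+15=5 d=19 *, r--
l=0 r=5: -10+10=0 d=14 *, r--

l=0, r=4, best |Δ|=14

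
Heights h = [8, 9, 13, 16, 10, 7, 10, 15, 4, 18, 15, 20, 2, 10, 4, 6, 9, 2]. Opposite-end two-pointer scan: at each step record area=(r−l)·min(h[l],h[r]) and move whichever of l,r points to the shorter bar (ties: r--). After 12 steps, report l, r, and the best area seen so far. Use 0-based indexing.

l=6, r=11, best area=135

[0,17] min(8,2)*17=34 best=34 * → r--
[0,16] min(8,9)*16=128 best=128 * → l++
[1,16] min(9,9)*15=135 best=135 * → r--
[1,15] min(9,6)*14=84 best=135 → r--
[1,14] min(9,4)*13=52 best=135 → r--
[1,13] min(9,10)*12=108 best=135 → l++
[2,13] min(13,10)*11=110 best=135 → r--
[2,12] min(13,2)*10=20 best=135 → r--
[2,11] min(13,20)*9=117 best=135 → l++
[3,11] min(16,20)*8=128 best=135 → l++
[4,11] min(10,20)*7=70 best=135 → l++
[5,11] min(7,20)*6=42 best=135 → l++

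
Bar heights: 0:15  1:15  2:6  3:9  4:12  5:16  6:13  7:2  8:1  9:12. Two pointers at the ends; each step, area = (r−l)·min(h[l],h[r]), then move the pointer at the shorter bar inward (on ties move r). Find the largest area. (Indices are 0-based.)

l=0 r=9: min(15,12)*9=108 best=108 *, r--
l=0 r=8: min(15,1)*8=8 best=108, r--
l=0 r=7: min(15,2)*7=14 best=108, r--
l=0 r=6: min(15,13)*6=78 best=108, r--
l=0 r=5: min(15,16)*5=75 best=108, l++
l=1 r=5: min(15,16)*4=60 best=108, l++
l=2 r=5: min(6,16)*3=18 best=108, l++
l=3 r=5: min(9,16)*2=18 best=108, l++
l=4 r=5: min(12,16)*1=12 best=108, l++

max area = 108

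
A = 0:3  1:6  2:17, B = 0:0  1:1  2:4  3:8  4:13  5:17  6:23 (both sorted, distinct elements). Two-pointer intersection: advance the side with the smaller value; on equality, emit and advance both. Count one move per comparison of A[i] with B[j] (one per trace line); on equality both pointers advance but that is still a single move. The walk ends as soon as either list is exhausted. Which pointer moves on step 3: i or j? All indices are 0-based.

i

[i=0,j=0] 3>0 → j++
[i=0,j=1] 3>1 → j++
[i=0,j=2] 3<4 → i++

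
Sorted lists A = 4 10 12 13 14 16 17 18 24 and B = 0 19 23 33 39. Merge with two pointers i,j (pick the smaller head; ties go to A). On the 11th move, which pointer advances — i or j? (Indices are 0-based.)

j

i=0 j=0: A[i]=4>B[j]=0 take 0, j++
i=0 j=1: A[i]=4<=B[j]=19 take 4, i++
i=1 j=1: A[i]=10<=B[j]=19 take 10, i++
i=2 j=1: A[i]=12<=B[j]=19 take 12, i++
i=3 j=1: A[i]=13<=B[j]=19 take 13, i++
i=4 j=1: A[i]=14<=B[j]=19 take 14, i++
i=5 j=1: A[i]=16<=B[j]=19 take 16, i++
i=6 j=1: A[i]=17<=B[j]=19 take 17, i++
i=7 j=1: A[i]=18<=B[j]=19 take 18, i++
i=8 j=1: A[i]=24>B[j]=19 take 19, j++
i=8 j=2: A[i]=24>B[j]=23 take 23, j++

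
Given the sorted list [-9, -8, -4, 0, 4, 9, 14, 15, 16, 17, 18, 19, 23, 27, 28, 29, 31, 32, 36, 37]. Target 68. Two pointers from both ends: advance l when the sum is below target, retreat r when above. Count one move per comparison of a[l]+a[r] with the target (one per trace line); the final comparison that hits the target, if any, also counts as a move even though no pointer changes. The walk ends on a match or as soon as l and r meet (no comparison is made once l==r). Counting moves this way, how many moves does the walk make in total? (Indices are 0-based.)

[0,19] -9+37=28 <68 → l++
[1,19] -8+37=29 <68 → l++
[2,19] -4+37=33 <68 → l++
[3,19] 0+37=37 <68 → l++
[4,19] 4+37=41 <68 → l++
[5,19] 9+37=46 <68 → l++
[6,19] 14+37=51 <68 → l++
[7,19] 15+37=52 <68 → l++
[8,19] 16+37=53 <68 → l++
[9,19] 17+37=54 <68 → l++
[10,19] 18+37=55 <68 → l++
[11,19] 19+37=56 <68 → l++
[12,19] 23+37=60 <68 → l++
[13,19] 27+37=64 <68 → l++
[14,19] 28+37=65 <68 → l++
[15,19] 29+37=66 <68 → l++
[16,19] 31+37=68 → found

17 moves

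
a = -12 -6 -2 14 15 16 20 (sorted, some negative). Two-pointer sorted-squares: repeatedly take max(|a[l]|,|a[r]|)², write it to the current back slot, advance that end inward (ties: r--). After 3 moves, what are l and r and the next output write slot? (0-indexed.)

l=0 r=6: |-12|<=|20| out[6]=400, r--
l=0 r=5: |-12|<=|16| out[5]=256, r--
l=0 r=4: |-12|<=|15| out[4]=225, r--

l=0, r=3, next write slot=3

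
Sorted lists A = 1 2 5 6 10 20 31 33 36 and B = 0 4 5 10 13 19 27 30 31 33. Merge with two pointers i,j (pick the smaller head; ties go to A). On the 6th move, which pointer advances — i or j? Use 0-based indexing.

j

i=0 j=0: A[i]=1>B[j]=0 take 0, j++
i=0 j=1: A[i]=1<=B[j]=4 take 1, i++
i=1 j=1: A[i]=2<=B[j]=4 take 2, i++
i=2 j=1: A[i]=5>B[j]=4 take 4, j++
i=2 j=2: A[i]=5<=B[j]=5 take 5, i++
i=3 j=2: A[i]=6>B[j]=5 take 5, j++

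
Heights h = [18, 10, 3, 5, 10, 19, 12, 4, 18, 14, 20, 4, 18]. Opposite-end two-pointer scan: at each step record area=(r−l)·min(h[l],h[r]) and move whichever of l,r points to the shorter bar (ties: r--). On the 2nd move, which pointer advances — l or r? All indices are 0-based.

r

l=0 r=12: min(18,18)*12=216 best=216 *, r--
l=0 r=11: min(18,4)*11=44 best=216, r--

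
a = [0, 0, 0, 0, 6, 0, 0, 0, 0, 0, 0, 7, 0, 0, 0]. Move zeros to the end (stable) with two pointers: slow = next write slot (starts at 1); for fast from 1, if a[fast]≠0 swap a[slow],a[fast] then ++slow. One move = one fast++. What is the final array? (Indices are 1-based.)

slow=1 fast=1: a[fast]=0, fast++
slow=1 fast=2: a[fast]=0, fast++
slow=1 fast=3: a[fast]=0, fast++
slow=1 fast=4: a[fast]=0, fast++
slow=1 fast=5: a[fast]=6≠0 swap→a[1]=6, slow++,fast++
slow=2 fast=6: a[fast]=0, fast++
slow=2 fast=7: a[fast]=0, fast++
slow=2 fast=8: a[fast]=0, fast++
slow=2 fast=9: a[fast]=0, fast++
slow=2 fast=10: a[fast]=0, fast++
slow=2 fast=11: a[fast]=0, fast++
slow=2 fast=12: a[fast]=7≠0 swap→a[2]=7, slow++,fast++
slow=3 fast=13: a[fast]=0, fast++
slow=3 fast=14: a[fast]=0, fast++
slow=3 fast=15: a[fast]=0, fast++

[6, 7, 0, 0, 0, 0, 0, 0, 0, 0, 0, 0, 0, 0, 0]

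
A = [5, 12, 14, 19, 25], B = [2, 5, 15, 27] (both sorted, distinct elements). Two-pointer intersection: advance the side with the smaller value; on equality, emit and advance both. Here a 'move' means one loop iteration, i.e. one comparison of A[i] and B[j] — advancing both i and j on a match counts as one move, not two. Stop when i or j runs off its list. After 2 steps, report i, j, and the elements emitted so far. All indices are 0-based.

i=0 j=0: 5>2, j++
i=0 j=1: 5==5 emit, i++,j++

i=1, j=2, emitted=[5]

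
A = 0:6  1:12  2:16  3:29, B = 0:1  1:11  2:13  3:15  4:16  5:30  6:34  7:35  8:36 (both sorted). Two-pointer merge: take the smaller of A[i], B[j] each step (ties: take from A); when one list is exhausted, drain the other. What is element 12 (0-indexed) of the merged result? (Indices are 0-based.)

merged[12] = 36

i=0 j=0: A[i]=6>B[j]=1 take 1, j++
i=0 j=1: A[i]=6<=B[j]=11 take 6, i++
i=1 j=1: A[i]=12>B[j]=11 take 11, j++
i=1 j=2: A[i]=12<=B[j]=13 take 12, i++
i=2 j=2: A[i]=16>B[j]=13 take 13, j++
i=2 j=3: A[i]=16>B[j]=15 take 15, j++
i=2 j=4: A[i]=16<=B[j]=16 take 16, i++
i=3 j=4: A[i]=29>B[j]=16 take 16, j++
i=3 j=5: A[i]=29<=B[j]=30 take 29, i++
i=4 j=5: A done, take B[j]=30, j++
i=4 j=6: A done, take B[j]=34, j++
i=4 j=7: A done, take B[j]=35, j++
i=4 j=8: A done, take B[j]=36, j++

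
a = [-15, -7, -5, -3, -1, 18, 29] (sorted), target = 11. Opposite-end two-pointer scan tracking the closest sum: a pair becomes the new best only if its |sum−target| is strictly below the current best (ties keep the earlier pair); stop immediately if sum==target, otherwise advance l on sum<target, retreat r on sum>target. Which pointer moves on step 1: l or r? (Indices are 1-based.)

[1,7] -15+29=14 d=3 * → r--

r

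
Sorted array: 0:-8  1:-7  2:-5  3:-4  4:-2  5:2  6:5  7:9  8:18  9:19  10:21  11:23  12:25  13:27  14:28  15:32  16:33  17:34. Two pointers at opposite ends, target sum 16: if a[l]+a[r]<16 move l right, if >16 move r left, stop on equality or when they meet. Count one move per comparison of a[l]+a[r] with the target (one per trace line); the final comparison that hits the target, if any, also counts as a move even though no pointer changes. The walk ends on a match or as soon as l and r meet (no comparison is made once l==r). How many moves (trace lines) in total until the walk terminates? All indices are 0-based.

[0,17] -8+34=26 >16 → r--
[0,16] -8+33=25 >16 → r--
[0,15] -8+32=24 >16 → r--
[0,14] -8+28=20 >16 → r--
[0,13] -8+27=19 >16 → r--
[0,12] -8+25=17 >16 → r--
[0,11] -8+23=15 <16 → l++
[1,11] -7+23=16 → found

8 moves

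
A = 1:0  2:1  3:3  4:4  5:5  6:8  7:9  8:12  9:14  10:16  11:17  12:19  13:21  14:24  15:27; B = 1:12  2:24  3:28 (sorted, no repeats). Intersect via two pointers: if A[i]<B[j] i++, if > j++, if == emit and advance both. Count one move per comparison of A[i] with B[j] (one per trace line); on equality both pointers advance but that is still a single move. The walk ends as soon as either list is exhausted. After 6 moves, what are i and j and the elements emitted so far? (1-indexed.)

i=1 j=1: 0<12, i++
i=2 j=1: 1<12, i++
i=3 j=1: 3<12, i++
i=4 j=1: 4<12, i++
i=5 j=1: 5<12, i++
i=6 j=1: 8<12, i++

i=7, j=1, emitted=[]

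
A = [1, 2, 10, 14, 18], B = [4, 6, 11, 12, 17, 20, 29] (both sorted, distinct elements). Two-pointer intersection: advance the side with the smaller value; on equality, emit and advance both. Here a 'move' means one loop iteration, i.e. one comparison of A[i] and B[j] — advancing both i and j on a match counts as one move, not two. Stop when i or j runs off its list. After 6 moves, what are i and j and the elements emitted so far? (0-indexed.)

i=3, j=3, emitted=[]

i=0 j=0: 1<4, i++
i=1 j=0: 2<4, i++
i=2 j=0: 10>4, j++
i=2 j=1: 10>6, j++
i=2 j=2: 10<11, i++
i=3 j=2: 14>11, j++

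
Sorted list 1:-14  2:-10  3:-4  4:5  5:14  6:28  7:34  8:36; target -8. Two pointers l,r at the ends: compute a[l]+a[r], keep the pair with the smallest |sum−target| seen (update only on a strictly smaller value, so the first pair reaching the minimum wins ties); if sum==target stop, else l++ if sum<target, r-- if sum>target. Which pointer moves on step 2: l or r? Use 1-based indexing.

r

l=1 r=8: -14+36=22 d=30 *, r--
l=1 r=7: -14+34=20 d=28 *, r--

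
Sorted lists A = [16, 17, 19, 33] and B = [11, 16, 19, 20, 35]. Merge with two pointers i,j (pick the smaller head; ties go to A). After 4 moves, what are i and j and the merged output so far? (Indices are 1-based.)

i=1 j=1: A[i]=16>B[j]=11 take 11, j++
i=1 j=2: A[i]=16<=B[j]=16 take 16, i++
i=2 j=2: A[i]=17>B[j]=16 take 16, j++
i=2 j=3: A[i]=17<=B[j]=19 take 17, i++

i=3, j=3, merged so far=[11, 16, 16, 17]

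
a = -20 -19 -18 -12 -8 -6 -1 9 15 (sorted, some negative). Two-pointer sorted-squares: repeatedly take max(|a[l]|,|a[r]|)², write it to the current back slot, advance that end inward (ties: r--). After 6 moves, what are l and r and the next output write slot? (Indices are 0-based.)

[0,8] |-20|>|15| out[8]=400 → l++
[1,8] |-19|>|15| out[7]=361 → l++
[2,8] |-18|>|15| out[6]=324 → l++
[3,8] |-12|<=|15| out[5]=225 → r--
[3,7] |-12|>|9| out[4]=144 → l++
[4,7] |-8|<=|9| out[3]=81 → r--

l=4, r=6, next write slot=2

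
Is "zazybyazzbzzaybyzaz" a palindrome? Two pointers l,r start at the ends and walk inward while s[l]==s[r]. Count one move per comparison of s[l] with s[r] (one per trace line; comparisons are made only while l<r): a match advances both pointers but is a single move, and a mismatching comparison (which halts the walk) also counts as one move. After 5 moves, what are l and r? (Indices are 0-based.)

l=5, r=13

l=0 r=18: 'z'=='z', l++,r--
l=1 r=17: 'a'=='a', l++,r--
l=2 r=16: 'z'=='z', l++,r--
l=3 r=15: 'y'=='y', l++,r--
l=4 r=14: 'b'=='b', l++,r--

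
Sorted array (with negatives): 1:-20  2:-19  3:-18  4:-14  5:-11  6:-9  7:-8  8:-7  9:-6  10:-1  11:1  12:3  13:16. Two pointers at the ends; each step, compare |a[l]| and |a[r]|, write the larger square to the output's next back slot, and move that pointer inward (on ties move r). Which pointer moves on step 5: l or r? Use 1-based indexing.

l

[1,13] |-20|>|16| out[13]=400 → l++
[2,13] |-19|>|16| out[12]=361 → l++
[3,13] |-18|>|16| out[11]=324 → l++
[4,13] |-14|<=|16| out[10]=256 → r--
[4,12] |-14|>|3| out[9]=196 → l++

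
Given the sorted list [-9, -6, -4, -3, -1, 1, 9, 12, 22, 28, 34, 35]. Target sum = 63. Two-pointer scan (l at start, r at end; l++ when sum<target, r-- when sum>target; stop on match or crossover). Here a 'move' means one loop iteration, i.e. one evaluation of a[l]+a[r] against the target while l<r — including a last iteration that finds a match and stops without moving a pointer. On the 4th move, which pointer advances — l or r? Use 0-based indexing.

[0,11] -9+35=26 <63 → l++
[1,11] -6+35=29 <63 → l++
[2,11] -4+35=31 <63 → l++
[3,11] -3+35=32 <63 → l++

l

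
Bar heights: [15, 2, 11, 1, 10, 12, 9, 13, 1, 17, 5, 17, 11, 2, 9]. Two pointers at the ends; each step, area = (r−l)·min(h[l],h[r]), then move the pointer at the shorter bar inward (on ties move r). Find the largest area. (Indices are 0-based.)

[0,14] min(15,9)*14=126 best=126 * → r--
[0,13] min(15,2)*13=26 best=126 → r--
[0,12] min(15,11)*12=132 best=132 * → r--
[0,11] min(15,17)*11=165 best=165 * → l++
[1,11] min(2,17)*10=20 best=165 → l++
[2,11] min(11,17)*9=99 best=165 → l++
[3,11] min(1,17)*8=8 best=165 → l++
[4,11] min(10,17)*7=70 best=165 → l++
[5,11] min(12,17)*6=72 best=165 → l++
[6,11] min(9,17)*5=45 best=165 → l++
[7,11] min(13,17)*4=52 best=165 → l++
[8,11] min(1,17)*3=3 best=165 → l++
[9,11] min(17,17)*2=34 best=165 → r--
[9,10] min(17,5)*1=5 best=165 → r--

max area = 165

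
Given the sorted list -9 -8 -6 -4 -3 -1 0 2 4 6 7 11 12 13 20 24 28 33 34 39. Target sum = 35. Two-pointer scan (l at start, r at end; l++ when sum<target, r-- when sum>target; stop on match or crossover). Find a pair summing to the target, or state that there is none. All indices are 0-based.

(-4, 39)

[0,19] -9+39=30 <35 → l++
[1,19] -8+39=31 <35 → l++
[2,19] -6+39=33 <35 → l++
[3,19] -4+39=35 → found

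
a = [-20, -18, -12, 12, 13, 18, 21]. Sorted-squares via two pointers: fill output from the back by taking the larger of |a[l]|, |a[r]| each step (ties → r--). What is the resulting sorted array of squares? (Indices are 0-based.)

[144, 144, 169, 324, 324, 400, 441]

l=0 r=6: |-20|<=|21| out[6]=441, r--
l=0 r=5: |-20|>|18| out[5]=400, l++
l=1 r=5: |-18|<=|18| out[4]=324, r--
l=1 r=4: |-18|>|13| out[3]=324, l++
l=2 r=4: |-12|<=|13| out[2]=169, r--
l=2 r=3: |-12|<=|12| out[1]=144, r--
l=2 r=2: |-12|<=|-12| out[0]=144, r--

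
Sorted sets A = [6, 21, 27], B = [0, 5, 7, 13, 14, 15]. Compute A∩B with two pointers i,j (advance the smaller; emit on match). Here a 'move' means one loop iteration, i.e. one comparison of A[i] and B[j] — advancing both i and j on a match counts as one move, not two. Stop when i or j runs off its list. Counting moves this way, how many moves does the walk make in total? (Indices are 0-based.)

7 moves

[i=0,j=0] 6>0 → j++
[i=0,j=1] 6>5 → j++
[i=0,j=2] 6<7 → i++
[i=1,j=2] 21>7 → j++
[i=1,j=3] 21>13 → j++
[i=1,j=4] 21>14 → j++
[i=1,j=5] 21>15 → j++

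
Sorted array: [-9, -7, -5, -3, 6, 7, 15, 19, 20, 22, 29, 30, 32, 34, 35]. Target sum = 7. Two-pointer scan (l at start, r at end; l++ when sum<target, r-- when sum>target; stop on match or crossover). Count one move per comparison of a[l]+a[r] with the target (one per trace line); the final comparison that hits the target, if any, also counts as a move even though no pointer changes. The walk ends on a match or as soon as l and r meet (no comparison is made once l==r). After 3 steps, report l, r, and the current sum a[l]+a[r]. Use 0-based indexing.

l=0, r=11, sum=21

[0,14] -9+35=26 >7 → r--
[0,13] -9+34=25 >7 → r--
[0,12] -9+32=23 >7 → r--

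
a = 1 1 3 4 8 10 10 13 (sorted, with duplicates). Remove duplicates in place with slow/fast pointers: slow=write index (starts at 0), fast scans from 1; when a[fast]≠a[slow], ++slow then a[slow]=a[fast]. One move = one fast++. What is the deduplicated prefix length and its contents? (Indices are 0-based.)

length 6; prefix = [1, 3, 4, 8, 10, 13]

slow=0 fast=1: a[fast]=1=a[slow] dup, fast++
slow=0 fast=2: a[fast]=3≠a[slow]=1 write a[1]=3, slow++,fast++
slow=1 fast=3: a[fast]=4≠a[slow]=3 write a[2]=4, slow++,fast++
slow=2 fast=4: a[fast]=8≠a[slow]=4 write a[3]=8, slow++,fast++
slow=3 fast=5: a[fast]=10≠a[slow]=8 write a[4]=10, slow++,fast++
slow=4 fast=6: a[fast]=10=a[slow] dup, fast++
slow=4 fast=7: a[fast]=13≠a[slow]=10 write a[5]=13, slow++,fast++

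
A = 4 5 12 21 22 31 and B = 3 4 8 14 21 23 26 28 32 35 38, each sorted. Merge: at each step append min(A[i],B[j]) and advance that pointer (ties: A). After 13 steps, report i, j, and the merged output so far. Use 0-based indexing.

i=0 j=0: A[i]=4>B[j]=3 take 3, j++
i=0 j=1: A[i]=4<=B[j]=4 take 4, i++
i=1 j=1: A[i]=5>B[j]=4 take 4, j++
i=1 j=2: A[i]=5<=B[j]=8 take 5, i++
i=2 j=2: A[i]=12>B[j]=8 take 8, j++
i=2 j=3: A[i]=12<=B[j]=14 take 12, i++
i=3 j=3: A[i]=21>B[j]=14 take 14, j++
i=3 j=4: A[i]=21<=B[j]=21 take 21, i++
i=4 j=4: A[i]=22>B[j]=21 take 21, j++
i=4 j=5: A[i]=22<=B[j]=23 take 22, i++
i=5 j=5: A[i]=31>B[j]=23 take 23, j++
i=5 j=6: A[i]=31>B[j]=26 take 26, j++
i=5 j=7: A[i]=31>B[j]=28 take 28, j++

i=5, j=8, merged so far=[3, 4, 4, 5, 8, 12, 14, 21, 21, 22, 23, 26, 28]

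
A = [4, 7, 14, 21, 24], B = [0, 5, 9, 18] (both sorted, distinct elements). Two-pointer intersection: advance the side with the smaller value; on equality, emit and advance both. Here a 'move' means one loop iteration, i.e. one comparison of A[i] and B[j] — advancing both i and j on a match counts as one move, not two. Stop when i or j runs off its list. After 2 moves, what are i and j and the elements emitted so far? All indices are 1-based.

i=1 j=1: 4>0, j++
i=1 j=2: 4<5, i++

i=2, j=2, emitted=[]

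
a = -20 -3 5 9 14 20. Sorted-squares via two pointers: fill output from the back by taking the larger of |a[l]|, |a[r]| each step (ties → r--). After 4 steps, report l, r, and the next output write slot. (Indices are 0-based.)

l=1, r=2, next write slot=1

l=0 r=5: |-20|<=|20| out[5]=400, r--
l=0 r=4: |-20|>|14| out[4]=400, l++
l=1 r=4: |-3|<=|14| out[3]=196, r--
l=1 r=3: |-3|<=|9| out[2]=81, r--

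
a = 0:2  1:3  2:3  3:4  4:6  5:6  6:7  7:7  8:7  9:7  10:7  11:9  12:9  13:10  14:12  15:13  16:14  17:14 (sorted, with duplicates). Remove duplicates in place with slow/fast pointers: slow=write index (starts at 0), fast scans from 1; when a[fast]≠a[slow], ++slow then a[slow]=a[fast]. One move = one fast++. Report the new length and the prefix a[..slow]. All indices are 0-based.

slow=0 fast=1: a[fast]=3≠a[slow]=2 write a[1]=3, slow++,fast++
slow=1 fast=2: a[fast]=3=a[slow] dup, fast++
slow=1 fast=3: a[fast]=4≠a[slow]=3 write a[2]=4, slow++,fast++
slow=2 fast=4: a[fast]=6≠a[slow]=4 write a[3]=6, slow++,fast++
slow=3 fast=5: a[fast]=6=a[slow] dup, fast++
slow=3 fast=6: a[fast]=7≠a[slow]=6 write a[4]=7, slow++,fast++
slow=4 fast=7: a[fast]=7=a[slow] dup, fast++
slow=4 fast=8: a[fast]=7=a[slow] dup, fast++
slow=4 fast=9: a[fast]=7=a[slow] dup, fast++
slow=4 fast=10: a[fast]=7=a[slow] dup, fast++
slow=4 fast=11: a[fast]=9≠a[slow]=7 write a[5]=9, slow++,fast++
slow=5 fast=12: a[fast]=9=a[slow] dup, fast++
slow=5 fast=13: a[fast]=10≠a[slow]=9 write a[6]=10, slow++,fast++
slow=6 fast=14: a[fast]=12≠a[slow]=10 write a[7]=12, slow++,fast++
slow=7 fast=15: a[fast]=13≠a[slow]=12 write a[8]=13, slow++,fast++
slow=8 fast=16: a[fast]=14≠a[slow]=13 write a[9]=14, slow++,fast++
slow=9 fast=17: a[fast]=14=a[slow] dup, fast++

length 10; prefix = [2, 3, 4, 6, 7, 9, 10, 12, 13, 14]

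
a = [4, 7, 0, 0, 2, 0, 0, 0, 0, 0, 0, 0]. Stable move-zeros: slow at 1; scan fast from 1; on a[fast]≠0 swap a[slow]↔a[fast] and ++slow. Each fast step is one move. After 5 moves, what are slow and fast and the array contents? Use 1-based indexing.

slow=4, fast=6, a=[4, 7, 2, 0, 0, 0, 0, 0, 0, 0, 0, 0]

slow=1 fast=1: a[fast]=4≠0 swap→a[1]=4, slow++,fast++
slow=2 fast=2: a[fast]=7≠0 swap→a[2]=7, slow++,fast++
slow=3 fast=3: a[fast]=0, fast++
slow=3 fast=4: a[fast]=0, fast++
slow=3 fast=5: a[fast]=2≠0 swap→a[3]=2, slow++,fast++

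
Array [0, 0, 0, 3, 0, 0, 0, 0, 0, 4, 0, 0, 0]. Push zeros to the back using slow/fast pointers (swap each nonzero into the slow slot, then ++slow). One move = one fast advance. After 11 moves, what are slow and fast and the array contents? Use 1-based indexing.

slow=3, fast=12, a=[3, 4, 0, 0, 0, 0, 0, 0, 0, 0, 0, 0, 0]

(s=1,f=1) a[fast]=0 → fast++
(s=1,f=2) a[fast]=0 → fast++
(s=1,f=3) a[fast]=0 → fast++
(s=1,f=4) a[fast]=3≠0 swap→a[1]=3 → slow++,fast++
(s=2,f=5) a[fast]=0 → fast++
(s=2,f=6) a[fast]=0 → fast++
(s=2,f=7) a[fast]=0 → fast++
(s=2,f=8) a[fast]=0 → fast++
(s=2,f=9) a[fast]=0 → fast++
(s=2,f=10) a[fast]=4≠0 swap→a[2]=4 → slow++,fast++
(s=3,f=11) a[fast]=0 → fast++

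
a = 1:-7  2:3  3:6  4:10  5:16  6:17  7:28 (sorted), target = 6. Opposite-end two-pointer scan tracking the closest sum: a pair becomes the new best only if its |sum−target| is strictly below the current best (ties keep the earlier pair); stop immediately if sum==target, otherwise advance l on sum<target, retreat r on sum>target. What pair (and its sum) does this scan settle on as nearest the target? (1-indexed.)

l=1 r=7: -7+28=21 d=15 *, r--
l=1 r=6: -7+17=10 d=4 *, r--
l=1 r=5: -7+16=9 d=3 *, r--
l=1 r=4: -7+10=3 d=3, l++
l=2 r=4: 3+10=13 d=7, r--
l=2 r=3: 3+6=9 d=3, r--

pair (-7, 16) with sum 9 (|Δ|=3)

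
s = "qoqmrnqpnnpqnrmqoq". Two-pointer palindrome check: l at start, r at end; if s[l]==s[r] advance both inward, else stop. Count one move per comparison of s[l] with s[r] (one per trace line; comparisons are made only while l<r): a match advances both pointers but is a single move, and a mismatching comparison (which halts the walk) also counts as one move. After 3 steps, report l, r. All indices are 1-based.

l=1 r=18: 'q'=='q', l++,r--
l=2 r=17: 'o'=='o', l++,r--
l=3 r=16: 'q'=='q', l++,r--

l=4, r=15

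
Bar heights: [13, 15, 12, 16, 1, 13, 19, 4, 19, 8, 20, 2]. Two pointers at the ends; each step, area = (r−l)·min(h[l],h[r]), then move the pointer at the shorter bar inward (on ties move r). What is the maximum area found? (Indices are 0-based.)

max area = 135

[0,11] min(13,2)*11=22 best=22 * → r--
[0,10] min(13,20)*10=130 best=130 * → l++
[1,10] min(15,20)*9=135 best=135 * → l++
[2,10] min(12,20)*8=96 best=135 → l++
[3,10] min(16,20)*7=112 best=135 → l++
[4,10] min(1,20)*6=6 best=135 → l++
[5,10] min(13,20)*5=65 best=135 → l++
[6,10] min(19,20)*4=76 best=135 → l++
[7,10] min(4,20)*3=12 best=135 → l++
[8,10] min(19,20)*2=38 best=135 → l++
[9,10] min(8,20)*1=8 best=135 → l++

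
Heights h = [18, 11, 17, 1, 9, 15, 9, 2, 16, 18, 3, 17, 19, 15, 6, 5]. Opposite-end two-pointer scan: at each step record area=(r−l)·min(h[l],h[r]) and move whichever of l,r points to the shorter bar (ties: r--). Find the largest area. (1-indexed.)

l=1 r=16: min(18,5)*15=75 best=75 *, r--
l=1 r=15: min(18,6)*14=84 best=84 *, r--
l=1 r=14: min(18,15)*13=195 best=195 *, r--
l=1 r=13: min(18,19)*12=216 best=216 *, l++
l=2 r=13: min(11,19)*11=121 best=216, l++
l=3 r=13: min(17,19)*10=170 best=216, l++
l=4 r=13: min(1,19)*9=9 best=216, l++
l=5 r=13: min(9,19)*8=72 best=216, l++
l=6 r=13: min(15,19)*7=105 best=216, l++
l=7 r=13: min(9,19)*6=54 best=216, l++
l=8 r=13: min(2,19)*5=10 best=216, l++
l=9 r=13: min(16,19)*4=64 best=216, l++
l=10 r=13: min(18,19)*3=54 best=216, l++
l=11 r=13: min(3,19)*2=6 best=216, l++
l=12 r=13: min(17,19)*1=17 best=216, l++

max area = 216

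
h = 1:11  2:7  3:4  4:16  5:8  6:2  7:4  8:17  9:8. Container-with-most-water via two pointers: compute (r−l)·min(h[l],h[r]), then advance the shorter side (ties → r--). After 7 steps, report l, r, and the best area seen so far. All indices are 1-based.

l=1 r=9: min(11,8)*8=64 best=64 *, r--
l=1 r=8: min(11,17)*7=77 best=77 *, l++
l=2 r=8: min(7,17)*6=42 best=77, l++
l=3 r=8: min(4,17)*5=20 best=77, l++
l=4 r=8: min(16,17)*4=64 best=77, l++
l=5 r=8: min(8,17)*3=24 best=77, l++
l=6 r=8: min(2,17)*2=4 best=77, l++

l=7, r=8, best area=77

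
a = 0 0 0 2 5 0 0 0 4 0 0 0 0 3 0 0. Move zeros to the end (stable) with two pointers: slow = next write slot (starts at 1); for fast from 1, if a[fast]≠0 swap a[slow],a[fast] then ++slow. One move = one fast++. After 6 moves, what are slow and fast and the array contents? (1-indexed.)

slow=3, fast=7, a=[2, 5, 0, 0, 0, 0, 0, 0, 4, 0, 0, 0, 0, 3, 0, 0]

(s=1,f=1) a[fast]=0 → fast++
(s=1,f=2) a[fast]=0 → fast++
(s=1,f=3) a[fast]=0 → fast++
(s=1,f=4) a[fast]=2≠0 swap→a[1]=2 → slow++,fast++
(s=2,f=5) a[fast]=5≠0 swap→a[2]=5 → slow++,fast++
(s=3,f=6) a[fast]=0 → fast++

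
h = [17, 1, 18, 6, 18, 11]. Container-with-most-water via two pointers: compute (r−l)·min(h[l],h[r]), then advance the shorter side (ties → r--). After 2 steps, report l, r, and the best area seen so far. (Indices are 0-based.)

l=0 r=5: min(17,11)*5=55 best=55 *, r--
l=0 r=4: min(17,18)*4=68 best=68 *, l++

l=1, r=4, best area=68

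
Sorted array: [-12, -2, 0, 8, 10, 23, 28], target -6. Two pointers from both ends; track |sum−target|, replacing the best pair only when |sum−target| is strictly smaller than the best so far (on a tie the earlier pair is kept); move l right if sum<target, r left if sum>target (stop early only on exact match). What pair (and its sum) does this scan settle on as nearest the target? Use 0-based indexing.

l=0 r=6: -12+28=16 d=22 *, r--
l=0 r=5: -12+23=11 d=17 *, r--
l=0 r=4: -12+10=-2 d=4 *, r--
l=0 r=3: -12+8=-4 d=2 *, r--
l=0 r=2: -12+0=-12 d=6, l++
l=1 r=2: -2+0=-2 d=4, r--

pair (-12, 8) with sum -4 (|Δ|=2)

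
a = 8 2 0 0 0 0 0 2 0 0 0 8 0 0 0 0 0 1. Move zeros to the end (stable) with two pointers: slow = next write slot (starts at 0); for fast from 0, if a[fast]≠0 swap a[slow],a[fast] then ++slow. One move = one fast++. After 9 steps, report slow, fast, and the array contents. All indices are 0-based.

(s=0,f=0) a[fast]=8≠0 swap→a[0]=8 → slow++,fast++
(s=1,f=1) a[fast]=2≠0 swap→a[1]=2 → slow++,fast++
(s=2,f=2) a[fast]=0 → fast++
(s=2,f=3) a[fast]=0 → fast++
(s=2,f=4) a[fast]=0 → fast++
(s=2,f=5) a[fast]=0 → fast++
(s=2,f=6) a[fast]=0 → fast++
(s=2,f=7) a[fast]=2≠0 swap→a[2]=2 → slow++,fast++
(s=3,f=8) a[fast]=0 → fast++

slow=3, fast=9, a=[8, 2, 2, 0, 0, 0, 0, 0, 0, 0, 0, 8, 0, 0, 0, 0, 0, 1]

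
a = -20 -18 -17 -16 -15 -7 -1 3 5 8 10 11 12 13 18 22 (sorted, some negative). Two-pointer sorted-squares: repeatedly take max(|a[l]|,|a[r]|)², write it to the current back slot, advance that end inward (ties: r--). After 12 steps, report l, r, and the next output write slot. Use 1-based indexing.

l=6, r=9, next write slot=4

l=1 r=16: |-20|<=|22| out[16]=484, r--
l=1 r=15: |-20|>|18| out[15]=400, l++
l=2 r=15: |-18|<=|18| out[14]=324, r--
l=2 r=14: |-18|>|13| out[13]=324, l++
l=3 r=14: |-17|>|13| out[12]=289, l++
l=4 r=14: |-16|>|13| out[11]=256, l++
l=5 r=14: |-15|>|13| out[10]=225, l++
l=6 r=14: |-7|<=|13| out[9]=169, r--
l=6 r=13: |-7|<=|12| out[8]=144, r--
l=6 r=12: |-7|<=|11| out[7]=121, r--
l=6 r=11: |-7|<=|10| out[6]=100, r--
l=6 r=10: |-7|<=|8| out[5]=64, r--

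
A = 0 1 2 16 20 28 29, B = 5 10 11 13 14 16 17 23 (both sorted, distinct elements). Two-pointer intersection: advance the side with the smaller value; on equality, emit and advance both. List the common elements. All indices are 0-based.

i=0 j=0: 0<5, i++
i=1 j=0: 1<5, i++
i=2 j=0: 2<5, i++
i=3 j=0: 16>5, j++
i=3 j=1: 16>10, j++
i=3 j=2: 16>11, j++
i=3 j=3: 16>13, j++
i=3 j=4: 16>14, j++
i=3 j=5: 16==16 emit, i++,j++
i=4 j=6: 20>17, j++
i=4 j=7: 20<23, i++
i=5 j=7: 28>23, j++

intersection = [16]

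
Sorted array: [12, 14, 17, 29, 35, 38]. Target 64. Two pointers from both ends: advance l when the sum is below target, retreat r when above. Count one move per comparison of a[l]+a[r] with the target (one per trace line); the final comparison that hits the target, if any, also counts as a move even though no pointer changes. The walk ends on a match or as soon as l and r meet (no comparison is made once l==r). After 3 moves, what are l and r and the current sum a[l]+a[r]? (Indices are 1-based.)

[1,6] 12+38=50 <64 → l++
[2,6] 14+38=52 <64 → l++
[3,6] 17+38=55 <64 → l++

l=4, r=6, sum=67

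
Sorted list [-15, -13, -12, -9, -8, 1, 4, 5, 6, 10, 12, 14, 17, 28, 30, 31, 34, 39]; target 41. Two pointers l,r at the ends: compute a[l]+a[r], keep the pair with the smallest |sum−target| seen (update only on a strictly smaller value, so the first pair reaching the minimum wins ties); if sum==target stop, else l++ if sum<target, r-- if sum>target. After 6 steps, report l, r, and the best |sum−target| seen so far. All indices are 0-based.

[0,17] -15+39=24 d=17 * → l++
[1,17] -13+39=26 d=15 * → l++
[2,17] -12+39=27 d=14 * → l++
[3,17] -9+39=30 d=11 * → l++
[4,17] -8+39=31 d=10 * → l++
[5,17] 1+39=40 d=1 * → l++

l=6, r=17, best |Δ|=1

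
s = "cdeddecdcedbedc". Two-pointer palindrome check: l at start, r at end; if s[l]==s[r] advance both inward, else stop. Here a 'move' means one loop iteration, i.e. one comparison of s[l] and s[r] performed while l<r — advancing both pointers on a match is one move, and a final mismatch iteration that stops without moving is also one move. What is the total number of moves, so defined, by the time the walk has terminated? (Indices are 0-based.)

4 moves

[0,14] 'c'=='c' → l++,r--
[1,13] 'd'=='d' → l++,r--
[2,12] 'e'=='e' → l++,r--
[3,11] 'd'!='b' → stop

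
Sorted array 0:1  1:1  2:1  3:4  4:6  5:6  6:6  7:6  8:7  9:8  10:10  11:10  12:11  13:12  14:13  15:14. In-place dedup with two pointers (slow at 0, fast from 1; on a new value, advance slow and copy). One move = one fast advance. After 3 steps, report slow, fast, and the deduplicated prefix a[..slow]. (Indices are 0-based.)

slow=1, fast=4, prefix=[1, 4]

(s=0,f=1) a[fast]=1=a[slow] dup → fast++
(s=0,f=2) a[fast]=1=a[slow] dup → fast++
(s=0,f=3) a[fast]=4≠a[slow]=1 write a[1]=4 → slow++,fast++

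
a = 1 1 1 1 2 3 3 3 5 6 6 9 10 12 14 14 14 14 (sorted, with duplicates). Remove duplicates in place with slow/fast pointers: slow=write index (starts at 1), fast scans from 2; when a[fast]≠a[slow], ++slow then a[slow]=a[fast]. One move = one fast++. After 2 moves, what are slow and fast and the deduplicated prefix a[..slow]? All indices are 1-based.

(s=1,f=2) a[fast]=1=a[slow] dup → fast++
(s=1,f=3) a[fast]=1=a[slow] dup → fast++

slow=1, fast=4, prefix=[1]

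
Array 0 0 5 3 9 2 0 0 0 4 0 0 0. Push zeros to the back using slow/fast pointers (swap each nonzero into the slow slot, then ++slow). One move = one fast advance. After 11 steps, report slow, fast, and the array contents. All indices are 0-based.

slow=5, fast=11, a=[5, 3, 9, 2, 4, 0, 0, 0, 0, 0, 0, 0, 0]

slow=0 fast=0: a[fast]=0, fast++
slow=0 fast=1: a[fast]=0, fast++
slow=0 fast=2: a[fast]=5≠0 swap→a[0]=5, slow++,fast++
slow=1 fast=3: a[fast]=3≠0 swap→a[1]=3, slow++,fast++
slow=2 fast=4: a[fast]=9≠0 swap→a[2]=9, slow++,fast++
slow=3 fast=5: a[fast]=2≠0 swap→a[3]=2, slow++,fast++
slow=4 fast=6: a[fast]=0, fast++
slow=4 fast=7: a[fast]=0, fast++
slow=4 fast=8: a[fast]=0, fast++
slow=4 fast=9: a[fast]=4≠0 swap→a[4]=4, slow++,fast++
slow=5 fast=10: a[fast]=0, fast++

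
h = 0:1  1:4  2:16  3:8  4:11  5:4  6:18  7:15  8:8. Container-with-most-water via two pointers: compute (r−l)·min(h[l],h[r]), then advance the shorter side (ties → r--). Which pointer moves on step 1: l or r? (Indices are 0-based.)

l

[0,8] min(1,8)*8=8 best=8 * → l++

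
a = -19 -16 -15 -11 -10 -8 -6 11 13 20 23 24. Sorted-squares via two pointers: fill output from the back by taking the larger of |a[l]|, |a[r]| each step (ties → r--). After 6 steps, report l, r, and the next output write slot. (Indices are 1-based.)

l=4, r=9, next write slot=6

l=1 r=12: |-19|<=|24| out[12]=576, r--
l=1 r=11: |-19|<=|23| out[11]=529, r--
l=1 r=10: |-19|<=|20| out[10]=400, r--
l=1 r=9: |-19|>|13| out[9]=361, l++
l=2 r=9: |-16|>|13| out[8]=256, l++
l=3 r=9: |-15|>|13| out[7]=225, l++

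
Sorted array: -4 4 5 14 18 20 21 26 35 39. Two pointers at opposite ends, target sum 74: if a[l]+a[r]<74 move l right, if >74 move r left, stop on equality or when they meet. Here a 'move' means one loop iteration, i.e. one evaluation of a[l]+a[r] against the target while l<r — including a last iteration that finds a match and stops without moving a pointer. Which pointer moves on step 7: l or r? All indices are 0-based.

l

[0,9] -4+39=35 <74 → l++
[1,9] 4+39=43 <74 → l++
[2,9] 5+39=44 <74 → l++
[3,9] 14+39=53 <74 → l++
[4,9] 18+39=57 <74 → l++
[5,9] 20+39=59 <74 → l++
[6,9] 21+39=60 <74 → l++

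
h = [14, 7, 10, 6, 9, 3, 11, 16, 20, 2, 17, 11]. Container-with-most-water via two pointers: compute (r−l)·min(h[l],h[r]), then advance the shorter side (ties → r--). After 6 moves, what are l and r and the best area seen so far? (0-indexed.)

l=0 r=11: min(14,11)*11=121 best=121 *, r--
l=0 r=10: min(14,17)*10=140 best=140 *, l++
l=1 r=10: min(7,17)*9=63 best=140, l++
l=2 r=10: min(10,17)*8=80 best=140, l++
l=3 r=10: min(6,17)*7=42 best=140, l++
l=4 r=10: min(9,17)*6=54 best=140, l++

l=5, r=10, best area=140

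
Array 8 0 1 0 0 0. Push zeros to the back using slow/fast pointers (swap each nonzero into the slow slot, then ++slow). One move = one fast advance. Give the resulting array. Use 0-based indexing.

slow=0 fast=0: a[fast]=8≠0 swap→a[0]=8, slow++,fast++
slow=1 fast=1: a[fast]=0, fast++
slow=1 fast=2: a[fast]=1≠0 swap→a[1]=1, slow++,fast++
slow=2 fast=3: a[fast]=0, fast++
slow=2 fast=4: a[fast]=0, fast++
slow=2 fast=5: a[fast]=0, fast++

[8, 1, 0, 0, 0, 0]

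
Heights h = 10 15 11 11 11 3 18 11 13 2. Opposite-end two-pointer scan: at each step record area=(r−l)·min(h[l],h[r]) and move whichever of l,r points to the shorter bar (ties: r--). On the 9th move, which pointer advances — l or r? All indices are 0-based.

[0,9] min(10,2)*9=18 best=18 * → r--
[0,8] min(10,13)*8=80 best=80 * → l++
[1,8] min(15,13)*7=91 best=91 * → r--
[1,7] min(15,11)*6=66 best=91 → r--
[1,6] min(15,18)*5=75 best=91 → l++
[2,6] min(11,18)*4=44 best=91 → l++
[3,6] min(11,18)*3=33 best=91 → l++
[4,6] min(11,18)*2=22 best=91 → l++
[5,6] min(3,18)*1=3 best=91 → l++

l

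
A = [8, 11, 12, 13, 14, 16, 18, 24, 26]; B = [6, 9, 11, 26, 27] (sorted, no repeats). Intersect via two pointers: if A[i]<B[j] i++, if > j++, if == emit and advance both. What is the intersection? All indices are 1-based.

[i=1,j=1] 8>6 → j++
[i=1,j=2] 8<9 → i++
[i=2,j=2] 11>9 → j++
[i=2,j=3] 11==11 emit → i++,j++
[i=3,j=4] 12<26 → i++
[i=4,j=4] 13<26 → i++
[i=5,j=4] 14<26 → i++
[i=6,j=4] 16<26 → i++
[i=7,j=4] 18<26 → i++
[i=8,j=4] 24<26 → i++
[i=9,j=4] 26==26 emit → i++,j++

intersection = [11, 26]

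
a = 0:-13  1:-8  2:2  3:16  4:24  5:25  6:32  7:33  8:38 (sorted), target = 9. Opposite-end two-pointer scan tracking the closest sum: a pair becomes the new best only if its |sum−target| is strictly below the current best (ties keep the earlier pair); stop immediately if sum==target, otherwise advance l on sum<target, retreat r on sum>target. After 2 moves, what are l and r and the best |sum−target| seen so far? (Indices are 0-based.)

l=0 r=8: -13+38=25 d=16 *, r--
l=0 r=7: -13+33=20 d=11 *, r--

l=0, r=6, best |Δ|=11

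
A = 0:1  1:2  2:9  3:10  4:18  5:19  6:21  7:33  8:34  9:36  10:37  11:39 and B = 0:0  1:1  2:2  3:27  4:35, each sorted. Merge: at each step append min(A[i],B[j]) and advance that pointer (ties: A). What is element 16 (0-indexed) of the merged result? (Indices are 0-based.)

merged[16] = 39

[i=0,j=0] A[i]=1>B[j]=0 take 0 → j++
[i=0,j=1] A[i]=1<=B[j]=1 take 1 → i++
[i=1,j=1] A[i]=2>B[j]=1 take 1 → j++
[i=1,j=2] A[i]=2<=B[j]=2 take 2 → i++
[i=2,j=2] A[i]=9>B[j]=2 take 2 → j++
[i=2,j=3] A[i]=9<=B[j]=27 take 9 → i++
[i=3,j=3] A[i]=10<=B[j]=27 take 10 → i++
[i=4,j=3] A[i]=18<=B[j]=27 take 18 → i++
[i=5,j=3] A[i]=19<=B[j]=27 take 19 → i++
[i=6,j=3] A[i]=21<=B[j]=27 take 21 → i++
[i=7,j=3] A[i]=33>B[j]=27 take 27 → j++
[i=7,j=4] A[i]=33<=B[j]=35 take 33 → i++
[i=8,j=4] A[i]=34<=B[j]=35 take 34 → i++
[i=9,j=4] A[i]=36>B[j]=35 take 35 → j++
[i=9,j=5] B done, take A[i]=36 → i++
[i=10,j=5] B done, take A[i]=37 → i++
[i=11,j=5] B done, take A[i]=39 → i++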